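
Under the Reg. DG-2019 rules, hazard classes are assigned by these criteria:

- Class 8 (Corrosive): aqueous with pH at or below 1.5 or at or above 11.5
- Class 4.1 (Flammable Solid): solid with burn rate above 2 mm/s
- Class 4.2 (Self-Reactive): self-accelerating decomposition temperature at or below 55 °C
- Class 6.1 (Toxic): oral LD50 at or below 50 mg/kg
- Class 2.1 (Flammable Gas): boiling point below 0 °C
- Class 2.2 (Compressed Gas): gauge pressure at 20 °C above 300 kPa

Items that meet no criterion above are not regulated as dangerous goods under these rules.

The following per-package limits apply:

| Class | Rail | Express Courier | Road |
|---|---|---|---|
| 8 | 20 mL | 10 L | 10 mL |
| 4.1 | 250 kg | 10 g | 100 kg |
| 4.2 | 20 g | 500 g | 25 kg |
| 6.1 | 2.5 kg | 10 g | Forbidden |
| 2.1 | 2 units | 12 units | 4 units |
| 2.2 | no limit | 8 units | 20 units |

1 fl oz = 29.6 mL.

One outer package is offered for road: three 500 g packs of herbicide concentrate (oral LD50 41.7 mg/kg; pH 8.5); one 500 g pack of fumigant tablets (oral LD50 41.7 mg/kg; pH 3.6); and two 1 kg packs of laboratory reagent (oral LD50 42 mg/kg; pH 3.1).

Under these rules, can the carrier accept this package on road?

No

Oral LD50 41.7 mg/kg meets the Class 6.1 criterion (Toxic), so the herbicide concentrate is Class 6.1.
Oral LD50 41.7 mg/kg meets the Class 6.1 criterion (Toxic), so the fumigant tablets are Class 6.1.
Oral LD50 42 mg/kg meets the Class 6.1 criterion (Toxic), so the laboratory reagent is Class 6.1.
Total Class 6.1: (three 500 g packs = 1.5 kg) + 500 g + (two 1 kg packs = 2 kg) = 4 kg.
Class 6.1 is Forbidden by road.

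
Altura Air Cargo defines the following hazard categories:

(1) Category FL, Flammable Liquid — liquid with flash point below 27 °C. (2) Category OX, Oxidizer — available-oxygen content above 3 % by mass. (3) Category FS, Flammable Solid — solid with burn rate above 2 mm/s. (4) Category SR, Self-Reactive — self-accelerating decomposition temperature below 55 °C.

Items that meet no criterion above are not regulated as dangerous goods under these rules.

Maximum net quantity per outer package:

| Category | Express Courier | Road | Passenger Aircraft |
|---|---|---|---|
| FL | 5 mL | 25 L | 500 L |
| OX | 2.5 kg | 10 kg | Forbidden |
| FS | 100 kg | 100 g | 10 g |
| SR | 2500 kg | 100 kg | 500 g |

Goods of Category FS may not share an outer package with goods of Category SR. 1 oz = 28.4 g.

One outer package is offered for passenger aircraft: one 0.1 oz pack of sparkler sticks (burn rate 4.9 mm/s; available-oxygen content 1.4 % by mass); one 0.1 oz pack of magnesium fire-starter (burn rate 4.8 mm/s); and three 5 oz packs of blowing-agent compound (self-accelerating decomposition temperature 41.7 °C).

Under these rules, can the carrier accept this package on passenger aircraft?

With burn rate 4.9 mm/s (> 2 mm/s), the sparkler sticks fall in Category FS.
Magnesium fire-starter: burn rate 4.8 mm/s > 2 mm/s → Category FS (Flammable Solid).
With self-accelerating decomposition temperature 41.7 °C (< 55 °C), the blowing-agent compound falls in Category SR.
Total Category FS: (one 0.1 oz pack = 2.84 g) + (one 0.1 oz pack = 2.84 g) = 5.68 g.
5.68 g ≤ 10 g (passenger aircraft limit, Category FS) — within limit.
Category SR quantity: three 5 oz packs = 426 g.
That is within the Category SR passenger aircraft limit of 500 g.
Category FS and Category SR may not share an outer package.

No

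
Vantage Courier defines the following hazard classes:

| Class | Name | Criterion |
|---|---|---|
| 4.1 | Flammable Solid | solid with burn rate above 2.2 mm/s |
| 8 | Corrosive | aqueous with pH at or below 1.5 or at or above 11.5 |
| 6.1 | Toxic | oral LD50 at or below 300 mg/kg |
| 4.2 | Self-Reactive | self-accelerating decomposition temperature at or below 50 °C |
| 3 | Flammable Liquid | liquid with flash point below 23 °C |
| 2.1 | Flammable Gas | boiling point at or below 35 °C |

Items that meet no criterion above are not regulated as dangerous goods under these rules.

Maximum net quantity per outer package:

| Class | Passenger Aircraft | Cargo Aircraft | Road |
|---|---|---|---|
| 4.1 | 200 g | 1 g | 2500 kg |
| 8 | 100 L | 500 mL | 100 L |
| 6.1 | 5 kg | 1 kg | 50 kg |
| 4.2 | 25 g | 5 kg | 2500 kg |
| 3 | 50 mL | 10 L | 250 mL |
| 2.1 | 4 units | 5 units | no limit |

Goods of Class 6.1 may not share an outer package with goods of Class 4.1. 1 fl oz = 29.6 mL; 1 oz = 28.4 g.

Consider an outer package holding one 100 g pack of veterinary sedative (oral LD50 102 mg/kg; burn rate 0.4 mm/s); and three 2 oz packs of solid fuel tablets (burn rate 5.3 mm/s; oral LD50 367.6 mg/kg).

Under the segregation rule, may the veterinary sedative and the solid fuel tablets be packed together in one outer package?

The veterinary sedative has oral LD50 102 mg/kg, which is ≤ 300 mg/kg, so it is Class 6.1 (Toxic).
With burn rate 5.3 mm/s (> 2.2 mm/s), the solid fuel tablets fall in Class 4.1.
Class 6.1 and Class 4.1 may not share an outer package.

No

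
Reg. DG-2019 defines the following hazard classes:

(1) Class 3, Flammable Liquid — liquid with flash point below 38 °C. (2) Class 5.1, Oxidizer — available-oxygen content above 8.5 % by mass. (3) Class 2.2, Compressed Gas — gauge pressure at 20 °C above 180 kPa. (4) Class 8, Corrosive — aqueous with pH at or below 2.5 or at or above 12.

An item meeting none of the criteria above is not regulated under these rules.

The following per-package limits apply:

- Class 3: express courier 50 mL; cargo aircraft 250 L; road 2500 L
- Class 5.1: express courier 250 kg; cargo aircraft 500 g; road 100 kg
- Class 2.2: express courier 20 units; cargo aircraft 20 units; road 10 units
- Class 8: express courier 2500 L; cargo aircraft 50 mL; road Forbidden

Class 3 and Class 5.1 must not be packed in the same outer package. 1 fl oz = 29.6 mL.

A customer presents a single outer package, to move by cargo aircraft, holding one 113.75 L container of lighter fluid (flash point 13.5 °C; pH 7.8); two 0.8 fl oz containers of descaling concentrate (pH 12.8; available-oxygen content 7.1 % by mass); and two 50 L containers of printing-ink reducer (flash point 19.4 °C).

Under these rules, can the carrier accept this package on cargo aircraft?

Yes

Flash point 13.5 °C meets the Class 3 criterion (Flammable Liquid), so the lighter fluid is Class 3.
With pH 12.8 (≥ 12), the descaling concentrate falls in Class 8.
The printing-ink reducer has flash point 19.4 °C, which is < 38 °C, so it is Class 3 (Flammable Liquid).
Class 3 net quantity: 113.75 L + (two 50 L containers = 100 L) = 213.75 L.
That is within the Class 3 cargo aircraft limit of 250 L.
Class 8 quantity: two 0.8 fl oz containers = 47.36 mL.
47.36 mL ≤ 50 mL (cargo aircraft limit, Class 8) — within limit.
The segregation rule (Class 3 with Class 5.1) does not apply to Class 3 with Class 8.
Every hazard class is within its cargo aircraft limit and no segregation rule is violated.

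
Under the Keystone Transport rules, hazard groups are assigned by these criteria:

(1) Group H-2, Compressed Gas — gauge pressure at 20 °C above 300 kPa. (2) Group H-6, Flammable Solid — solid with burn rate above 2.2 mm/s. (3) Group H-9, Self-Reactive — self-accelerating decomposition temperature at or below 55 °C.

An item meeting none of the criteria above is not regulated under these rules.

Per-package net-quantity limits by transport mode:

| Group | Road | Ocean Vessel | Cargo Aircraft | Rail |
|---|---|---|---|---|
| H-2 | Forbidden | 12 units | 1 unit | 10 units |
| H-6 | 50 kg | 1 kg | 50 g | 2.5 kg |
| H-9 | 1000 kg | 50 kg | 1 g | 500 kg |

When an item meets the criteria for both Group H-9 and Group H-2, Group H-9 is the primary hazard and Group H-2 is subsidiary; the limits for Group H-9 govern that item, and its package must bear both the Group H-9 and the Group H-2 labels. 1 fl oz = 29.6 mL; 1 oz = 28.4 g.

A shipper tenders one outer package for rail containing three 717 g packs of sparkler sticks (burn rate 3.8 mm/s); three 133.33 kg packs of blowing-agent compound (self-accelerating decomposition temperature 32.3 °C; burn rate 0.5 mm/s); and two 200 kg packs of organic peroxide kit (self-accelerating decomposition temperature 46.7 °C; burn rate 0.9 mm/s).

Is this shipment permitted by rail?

The sparkler sticks have burn rate 3.8 mm/s, which is > 2.2 mm/s, so they are Group H-6 (Flammable Solid).
Self-accelerating decomposition temperature 32.3 °C meets the Group H-9 criterion (Self-Reactive), so the blowing-agent compound is Group H-9.
With self-accelerating decomposition temperature 46.7 °C (≤ 55 °C), the organic peroxide kit falls in Group H-9.
Total Group H-9: (three 133.33 kg packs = 399.99 kg) + (two 200 kg packs = 400 kg) = 799.99 kg.
799.99 kg > 500 kg (rail limit, Group H-9) — over the limit.
Group H-6 quantity: three 717 g packs = 2.151 kg.
2.151 kg ≤ 2.5 kg (rail limit, Group H-6) — within limit.

No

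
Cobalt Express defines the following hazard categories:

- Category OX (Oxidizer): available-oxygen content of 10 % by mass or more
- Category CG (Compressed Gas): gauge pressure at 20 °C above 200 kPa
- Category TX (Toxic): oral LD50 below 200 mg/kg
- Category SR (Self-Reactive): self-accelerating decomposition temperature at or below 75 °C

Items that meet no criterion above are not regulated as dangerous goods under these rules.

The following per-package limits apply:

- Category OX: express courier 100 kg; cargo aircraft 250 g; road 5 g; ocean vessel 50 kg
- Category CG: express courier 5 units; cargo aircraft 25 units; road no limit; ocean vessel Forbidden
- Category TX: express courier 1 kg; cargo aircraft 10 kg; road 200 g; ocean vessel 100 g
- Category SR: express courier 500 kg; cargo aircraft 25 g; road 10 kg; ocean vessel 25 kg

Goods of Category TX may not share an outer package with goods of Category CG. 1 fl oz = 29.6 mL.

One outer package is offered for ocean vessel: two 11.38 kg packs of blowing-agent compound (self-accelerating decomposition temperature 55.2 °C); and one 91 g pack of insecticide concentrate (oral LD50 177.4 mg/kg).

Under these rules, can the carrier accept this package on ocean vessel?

Yes

Blowing-agent compound: self-accelerating decomposition temperature 55.2 °C ≤ 75 °C → Category SR (Self-Reactive).
Oral LD50 177.4 mg/kg meets the Category TX criterion (Toxic), so the insecticide concentrate is Category TX.
Category SR quantity: two 11.38 kg packs = 22.76 kg.
22.76 kg is within the ocean vessel limit of 25 kg for Category SR.
Category TX quantity: 91 g.
91 g is within the ocean vessel limit of 100 g for Category TX.
The segregation rule (Category TX with Category CG) does not apply to Category SR with Category TX.
Every hazard category is within its ocean vessel limit and no segregation rule is violated.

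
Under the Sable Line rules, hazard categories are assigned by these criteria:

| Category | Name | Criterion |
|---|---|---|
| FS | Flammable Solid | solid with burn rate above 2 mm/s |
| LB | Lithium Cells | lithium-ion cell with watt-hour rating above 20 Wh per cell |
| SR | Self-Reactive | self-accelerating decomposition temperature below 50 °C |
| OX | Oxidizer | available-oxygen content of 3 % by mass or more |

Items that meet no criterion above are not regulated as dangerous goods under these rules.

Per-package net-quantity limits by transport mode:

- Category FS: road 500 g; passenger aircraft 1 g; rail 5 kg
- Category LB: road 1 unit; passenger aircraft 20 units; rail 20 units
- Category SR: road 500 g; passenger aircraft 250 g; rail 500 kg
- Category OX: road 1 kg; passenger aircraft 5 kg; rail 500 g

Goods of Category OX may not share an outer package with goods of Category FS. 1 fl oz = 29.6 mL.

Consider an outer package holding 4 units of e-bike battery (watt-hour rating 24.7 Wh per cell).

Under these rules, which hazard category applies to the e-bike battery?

The e-bike battery has watt-hour rating 24.7 Wh per cell, which is > 20 Wh per cell, so it is Category LB (Lithium Cells).

Category LB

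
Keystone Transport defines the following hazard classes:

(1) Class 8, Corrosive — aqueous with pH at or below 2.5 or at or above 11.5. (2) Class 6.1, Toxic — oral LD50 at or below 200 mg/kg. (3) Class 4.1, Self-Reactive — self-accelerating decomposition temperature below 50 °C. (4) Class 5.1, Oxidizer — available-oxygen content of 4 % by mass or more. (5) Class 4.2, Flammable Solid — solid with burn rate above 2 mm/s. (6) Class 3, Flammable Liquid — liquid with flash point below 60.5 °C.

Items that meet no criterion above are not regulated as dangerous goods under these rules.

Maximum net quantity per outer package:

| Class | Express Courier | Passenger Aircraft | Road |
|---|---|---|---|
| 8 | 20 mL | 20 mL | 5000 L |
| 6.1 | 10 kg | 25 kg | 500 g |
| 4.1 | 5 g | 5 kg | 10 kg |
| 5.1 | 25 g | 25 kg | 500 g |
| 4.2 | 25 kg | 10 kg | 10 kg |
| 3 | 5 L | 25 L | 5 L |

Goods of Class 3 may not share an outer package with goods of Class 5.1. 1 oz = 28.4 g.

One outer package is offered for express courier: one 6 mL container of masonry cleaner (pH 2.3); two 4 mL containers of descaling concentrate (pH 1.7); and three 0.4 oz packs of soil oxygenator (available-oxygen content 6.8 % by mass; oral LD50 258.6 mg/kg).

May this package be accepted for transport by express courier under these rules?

Masonry cleaner: pH 2.3 ≤ 2.5 → Class 8 (Corrosive).
With pH 1.7 (≤ 2.5), the descaling concentrate falls in Class 8.
The soil oxygenator has available-oxygen content 6.8 % by mass, which is ≥ 4 % by mass, so it is Class 5.1 (Oxidizer).
Class 8 net quantity: 6 mL + (two 4 mL containers = 8 mL) = 14 mL.
That is within the Class 8 express courier limit of 20 mL.
Class 5.1 quantity: three 0.4 oz packs = 34.08 g.
That exceeds the Class 5.1 express courier limit of 25 g.
The segregation rule (Class 3 with Class 5.1) does not apply to Class 8 with Class 5.1.

No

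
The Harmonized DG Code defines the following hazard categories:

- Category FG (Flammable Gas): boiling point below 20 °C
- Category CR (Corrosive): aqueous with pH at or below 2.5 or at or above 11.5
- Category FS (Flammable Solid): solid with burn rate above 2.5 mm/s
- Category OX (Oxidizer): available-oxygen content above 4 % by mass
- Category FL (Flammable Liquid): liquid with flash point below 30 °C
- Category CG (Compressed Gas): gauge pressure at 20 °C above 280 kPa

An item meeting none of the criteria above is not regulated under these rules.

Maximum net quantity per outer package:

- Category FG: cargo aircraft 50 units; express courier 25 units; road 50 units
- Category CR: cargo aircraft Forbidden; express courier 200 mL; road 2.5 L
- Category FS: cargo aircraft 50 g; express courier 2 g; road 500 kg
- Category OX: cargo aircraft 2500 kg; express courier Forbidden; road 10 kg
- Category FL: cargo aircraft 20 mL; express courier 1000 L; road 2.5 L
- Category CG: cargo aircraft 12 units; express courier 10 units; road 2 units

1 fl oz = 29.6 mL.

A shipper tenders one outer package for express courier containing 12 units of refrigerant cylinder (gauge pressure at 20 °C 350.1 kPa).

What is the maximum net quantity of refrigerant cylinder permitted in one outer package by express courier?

10 units

Refrigerant cylinder: gauge pressure at 20 °C 350.1 kPa > 280 kPa → Category CG (Compressed Gas).
The express courier limit for Category CG is 10 units.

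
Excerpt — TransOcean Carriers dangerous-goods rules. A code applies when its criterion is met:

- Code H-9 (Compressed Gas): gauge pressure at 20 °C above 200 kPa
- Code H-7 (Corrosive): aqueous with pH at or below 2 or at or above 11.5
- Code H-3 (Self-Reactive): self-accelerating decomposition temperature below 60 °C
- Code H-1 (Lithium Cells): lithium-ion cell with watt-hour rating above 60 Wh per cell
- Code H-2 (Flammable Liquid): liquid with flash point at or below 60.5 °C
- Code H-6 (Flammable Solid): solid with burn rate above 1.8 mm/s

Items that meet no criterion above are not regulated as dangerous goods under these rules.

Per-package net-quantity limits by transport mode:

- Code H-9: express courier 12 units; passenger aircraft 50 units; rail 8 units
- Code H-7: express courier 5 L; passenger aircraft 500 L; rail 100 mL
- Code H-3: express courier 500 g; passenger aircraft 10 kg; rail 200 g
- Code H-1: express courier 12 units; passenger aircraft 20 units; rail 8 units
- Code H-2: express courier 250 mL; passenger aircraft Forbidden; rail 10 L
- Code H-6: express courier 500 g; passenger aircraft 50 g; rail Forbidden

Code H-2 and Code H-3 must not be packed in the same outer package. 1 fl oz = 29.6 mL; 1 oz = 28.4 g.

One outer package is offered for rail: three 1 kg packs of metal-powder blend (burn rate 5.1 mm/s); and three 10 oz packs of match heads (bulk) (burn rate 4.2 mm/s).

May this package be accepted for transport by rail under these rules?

No

Metal-powder blend: burn rate 5.1 mm/s > 1.8 mm/s → Code H-6 (Flammable Solid).
Match heads (bulk): burn rate 4.2 mm/s > 1.8 mm/s → Code H-6 (Flammable Solid).
Code H-6 net quantity: (three 1 kg packs = 3 kg) + (three 10 oz packs = 852 g) = 3.852 kg.
Code H-6 is Forbidden by rail.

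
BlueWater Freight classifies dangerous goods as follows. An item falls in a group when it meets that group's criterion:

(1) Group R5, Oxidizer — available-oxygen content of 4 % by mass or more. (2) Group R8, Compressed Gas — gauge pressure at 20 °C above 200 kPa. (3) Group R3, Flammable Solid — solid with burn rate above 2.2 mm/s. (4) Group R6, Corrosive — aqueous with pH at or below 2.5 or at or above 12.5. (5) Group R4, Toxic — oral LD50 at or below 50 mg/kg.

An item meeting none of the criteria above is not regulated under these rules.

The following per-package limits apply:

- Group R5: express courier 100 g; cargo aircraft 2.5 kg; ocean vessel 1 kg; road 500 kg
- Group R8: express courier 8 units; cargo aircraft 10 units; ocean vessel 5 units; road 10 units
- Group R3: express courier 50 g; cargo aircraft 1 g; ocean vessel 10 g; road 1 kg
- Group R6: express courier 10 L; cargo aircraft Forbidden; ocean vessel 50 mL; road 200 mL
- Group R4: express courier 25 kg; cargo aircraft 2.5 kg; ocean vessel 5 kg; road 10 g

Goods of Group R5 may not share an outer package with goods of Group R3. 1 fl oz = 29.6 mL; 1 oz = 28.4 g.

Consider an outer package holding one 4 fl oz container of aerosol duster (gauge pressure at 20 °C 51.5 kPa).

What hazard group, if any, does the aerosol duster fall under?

Not regulated

gauge pressure at 20 °C 51.5 kPa is not above 200 kPa, so Group R8 does not apply.
No criterion is met, so the item is not regulated.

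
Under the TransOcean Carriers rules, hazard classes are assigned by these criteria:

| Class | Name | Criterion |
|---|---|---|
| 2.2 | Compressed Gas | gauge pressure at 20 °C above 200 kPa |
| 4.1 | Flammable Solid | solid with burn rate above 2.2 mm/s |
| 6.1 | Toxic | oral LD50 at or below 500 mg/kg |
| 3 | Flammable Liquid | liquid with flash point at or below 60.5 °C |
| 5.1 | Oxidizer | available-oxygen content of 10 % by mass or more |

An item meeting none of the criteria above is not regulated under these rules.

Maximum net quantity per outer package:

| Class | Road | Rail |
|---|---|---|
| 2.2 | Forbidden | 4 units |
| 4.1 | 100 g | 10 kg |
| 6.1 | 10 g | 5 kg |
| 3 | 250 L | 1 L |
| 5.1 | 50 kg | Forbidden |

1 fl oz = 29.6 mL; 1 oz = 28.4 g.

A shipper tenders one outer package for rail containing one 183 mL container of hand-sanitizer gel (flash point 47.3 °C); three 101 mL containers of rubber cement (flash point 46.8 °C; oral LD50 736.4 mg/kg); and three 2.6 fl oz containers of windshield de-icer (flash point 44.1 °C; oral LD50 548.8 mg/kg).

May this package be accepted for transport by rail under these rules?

The hand-sanitizer gel has flash point 47.3 °C, which is ≤ 60.5 °C, so it is Class 3 (Flammable Liquid).
Rubber cement: flash point 46.8 °C ≤ 60.5 °C → Class 3 (Flammable Liquid).
With flash point 44.1 °C (≤ 60.5 °C), the windshield de-icer falls in Class 3.
Total Class 3: 183 mL + (three 101 mL containers = 303 mL) + (three 2.6 fl oz containers = 230.88 mL) = 716.88 mL.
716.88 mL ≤ 1 L (rail limit, Class 3) — within limit.

Yes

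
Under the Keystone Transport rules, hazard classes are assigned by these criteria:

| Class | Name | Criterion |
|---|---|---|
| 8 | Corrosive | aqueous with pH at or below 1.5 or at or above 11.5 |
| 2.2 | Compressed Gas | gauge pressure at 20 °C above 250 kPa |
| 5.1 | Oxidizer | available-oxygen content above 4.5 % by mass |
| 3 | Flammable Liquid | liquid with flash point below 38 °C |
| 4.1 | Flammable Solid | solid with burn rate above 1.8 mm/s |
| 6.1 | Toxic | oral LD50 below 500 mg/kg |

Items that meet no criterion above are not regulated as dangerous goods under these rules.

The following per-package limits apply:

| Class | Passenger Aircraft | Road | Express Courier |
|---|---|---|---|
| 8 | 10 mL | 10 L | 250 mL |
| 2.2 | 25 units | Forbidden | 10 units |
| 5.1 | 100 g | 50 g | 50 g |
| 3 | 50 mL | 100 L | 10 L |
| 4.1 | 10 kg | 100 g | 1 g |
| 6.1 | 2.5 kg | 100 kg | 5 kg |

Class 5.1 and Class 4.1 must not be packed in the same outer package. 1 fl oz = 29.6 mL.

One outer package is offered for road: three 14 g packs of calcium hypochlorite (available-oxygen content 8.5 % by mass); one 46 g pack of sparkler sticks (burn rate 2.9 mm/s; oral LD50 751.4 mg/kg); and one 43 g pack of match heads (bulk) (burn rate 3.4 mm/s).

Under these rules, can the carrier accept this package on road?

With available-oxygen content 8.5 % by mass (> 4.5 % by mass), the calcium hypochlorite falls in Class 5.1.
Burn rate 2.9 mm/s meets the Class 4.1 criterion (Flammable Solid), so the sparkler sticks are Class 4.1.
Match heads (bulk): burn rate 3.4 mm/s > 1.8 mm/s → Class 4.1 (Flammable Solid).
Class 5.1 quantity: three 14 g packs = 42 g.
42 g ≤ 50 g (road limit, Class 5.1) — within limit.
Total Class 4.1: 46 g + 43 g = 89 g.
89 g ≤ 100 g (road limit, Class 4.1) — within limit.
Class 5.1 and Class 4.1 may not share an outer package.

No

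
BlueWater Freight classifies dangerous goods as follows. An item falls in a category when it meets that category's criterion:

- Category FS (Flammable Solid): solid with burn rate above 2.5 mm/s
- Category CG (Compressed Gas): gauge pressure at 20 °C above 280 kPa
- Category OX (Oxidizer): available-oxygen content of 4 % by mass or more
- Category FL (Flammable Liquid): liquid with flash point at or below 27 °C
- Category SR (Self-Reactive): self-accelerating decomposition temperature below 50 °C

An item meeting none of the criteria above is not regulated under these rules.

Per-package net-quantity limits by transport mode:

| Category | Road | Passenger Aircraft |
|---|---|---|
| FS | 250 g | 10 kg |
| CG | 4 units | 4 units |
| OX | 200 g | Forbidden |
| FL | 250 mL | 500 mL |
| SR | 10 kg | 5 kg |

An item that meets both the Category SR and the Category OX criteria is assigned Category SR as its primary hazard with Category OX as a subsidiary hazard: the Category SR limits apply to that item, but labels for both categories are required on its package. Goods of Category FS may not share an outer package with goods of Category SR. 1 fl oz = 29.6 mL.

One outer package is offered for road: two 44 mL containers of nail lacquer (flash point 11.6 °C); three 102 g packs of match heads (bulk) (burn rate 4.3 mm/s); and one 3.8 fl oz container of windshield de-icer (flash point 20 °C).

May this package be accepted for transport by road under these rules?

No

Nail lacquer: flash point 11.6 °C ≤ 27 °C → Category FL (Flammable Liquid).
Burn rate 4.3 mm/s meets the Category FS criterion (Flammable Solid), so the match heads (bulk) are Category FS.
Flash point 20 °C meets the Category FL criterion (Flammable Liquid), so the windshield de-icer is Category FL.
Total Category FL: (two 44 mL containers = 88 mL) + (one 3.8 fl oz container = 112.48 mL) = 200.48 mL.
200.48 mL ≤ 250 mL (road limit, Category FL) — within limit.
Category FS quantity: three 102 g packs = 306 g.
That exceeds the Category FS road limit of 250 g.
The segregation rule (Category FS with Category SR) does not apply to Category FL with Category FS.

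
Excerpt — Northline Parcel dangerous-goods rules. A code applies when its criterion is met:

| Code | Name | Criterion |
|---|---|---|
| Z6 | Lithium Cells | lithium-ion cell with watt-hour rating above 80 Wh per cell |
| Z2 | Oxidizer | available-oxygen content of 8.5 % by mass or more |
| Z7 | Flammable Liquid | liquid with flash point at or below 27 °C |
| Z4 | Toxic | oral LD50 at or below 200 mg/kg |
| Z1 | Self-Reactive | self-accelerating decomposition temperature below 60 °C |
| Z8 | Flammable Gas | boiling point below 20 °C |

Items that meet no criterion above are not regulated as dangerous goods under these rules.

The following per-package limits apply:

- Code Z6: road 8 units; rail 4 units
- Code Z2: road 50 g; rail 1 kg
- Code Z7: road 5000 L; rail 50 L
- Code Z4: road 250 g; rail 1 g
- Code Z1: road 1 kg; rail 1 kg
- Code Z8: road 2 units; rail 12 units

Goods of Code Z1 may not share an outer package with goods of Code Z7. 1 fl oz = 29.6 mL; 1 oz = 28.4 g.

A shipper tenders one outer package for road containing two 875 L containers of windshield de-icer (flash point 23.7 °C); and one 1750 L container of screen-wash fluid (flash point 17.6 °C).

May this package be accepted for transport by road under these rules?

With flash point 23.7 °C (≤ 27 °C), the windshield de-icer falls in Code Z7.
With flash point 17.6 °C (≤ 27 °C), the screen-wash fluid falls in Code Z7.
Code Z7 net quantity: (two 875 L containers = 1750 L) + 1750 L = 3500 L.
3500 L is within the road limit of 5000 L for Code Z7.

Yes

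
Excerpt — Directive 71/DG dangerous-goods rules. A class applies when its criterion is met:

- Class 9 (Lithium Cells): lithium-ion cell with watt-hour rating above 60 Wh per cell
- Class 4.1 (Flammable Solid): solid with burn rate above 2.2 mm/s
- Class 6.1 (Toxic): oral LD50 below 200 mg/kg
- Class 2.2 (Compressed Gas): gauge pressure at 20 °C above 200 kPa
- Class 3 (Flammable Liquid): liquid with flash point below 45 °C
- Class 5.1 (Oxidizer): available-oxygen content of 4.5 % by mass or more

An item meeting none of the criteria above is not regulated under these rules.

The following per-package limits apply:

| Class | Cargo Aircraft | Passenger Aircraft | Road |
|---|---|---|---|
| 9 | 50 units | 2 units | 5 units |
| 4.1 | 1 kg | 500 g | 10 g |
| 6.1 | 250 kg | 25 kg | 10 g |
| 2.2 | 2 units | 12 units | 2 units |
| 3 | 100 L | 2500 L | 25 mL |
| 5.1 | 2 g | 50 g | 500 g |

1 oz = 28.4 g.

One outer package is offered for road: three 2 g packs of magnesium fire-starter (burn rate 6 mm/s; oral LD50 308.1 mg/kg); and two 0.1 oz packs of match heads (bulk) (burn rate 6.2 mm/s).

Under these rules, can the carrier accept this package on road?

The magnesium fire-starter has burn rate 6 mm/s, which is > 2.2 mm/s, so it is Class 4.1 (Flammable Solid).
Burn rate 6.2 mm/s meets the Class 4.1 criterion (Flammable Solid), so the match heads (bulk) are Class 4.1.
Class 4.1 net quantity: (three 2 g packs = 6 g) + (two 0.1 oz packs = 5.68 g) = 11.68 g.
That exceeds the Class 4.1 road limit of 10 g.

No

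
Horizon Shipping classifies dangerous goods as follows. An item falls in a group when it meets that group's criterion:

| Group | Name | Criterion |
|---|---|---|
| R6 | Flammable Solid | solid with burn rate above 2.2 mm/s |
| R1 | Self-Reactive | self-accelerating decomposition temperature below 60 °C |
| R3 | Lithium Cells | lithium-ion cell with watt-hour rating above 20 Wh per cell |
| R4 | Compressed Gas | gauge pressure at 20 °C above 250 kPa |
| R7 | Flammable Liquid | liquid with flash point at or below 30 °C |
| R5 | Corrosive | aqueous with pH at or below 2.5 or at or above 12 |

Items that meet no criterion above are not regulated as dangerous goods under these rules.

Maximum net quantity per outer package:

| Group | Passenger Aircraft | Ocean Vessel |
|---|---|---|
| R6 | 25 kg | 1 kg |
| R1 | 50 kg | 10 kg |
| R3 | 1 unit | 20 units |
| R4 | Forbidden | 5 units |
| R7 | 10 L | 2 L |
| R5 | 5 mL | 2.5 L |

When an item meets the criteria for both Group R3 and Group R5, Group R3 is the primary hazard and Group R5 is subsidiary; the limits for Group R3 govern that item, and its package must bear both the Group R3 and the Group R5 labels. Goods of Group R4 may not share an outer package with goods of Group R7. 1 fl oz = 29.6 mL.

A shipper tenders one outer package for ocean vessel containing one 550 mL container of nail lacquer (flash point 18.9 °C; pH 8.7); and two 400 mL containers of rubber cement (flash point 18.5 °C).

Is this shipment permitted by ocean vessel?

With flash point 18.9 °C (≤ 30 °C), the nail lacquer falls in Group R7.
The rubber cement has flash point 18.5 °C, which is ≤ 30 °C, so it is Group R7 (Flammable Liquid).
Total Group R7: 550 mL + (two 400 mL containers = 800 mL) = 1.35 L.
That is within the Group R7 ocean vessel limit of 2 L.

Yes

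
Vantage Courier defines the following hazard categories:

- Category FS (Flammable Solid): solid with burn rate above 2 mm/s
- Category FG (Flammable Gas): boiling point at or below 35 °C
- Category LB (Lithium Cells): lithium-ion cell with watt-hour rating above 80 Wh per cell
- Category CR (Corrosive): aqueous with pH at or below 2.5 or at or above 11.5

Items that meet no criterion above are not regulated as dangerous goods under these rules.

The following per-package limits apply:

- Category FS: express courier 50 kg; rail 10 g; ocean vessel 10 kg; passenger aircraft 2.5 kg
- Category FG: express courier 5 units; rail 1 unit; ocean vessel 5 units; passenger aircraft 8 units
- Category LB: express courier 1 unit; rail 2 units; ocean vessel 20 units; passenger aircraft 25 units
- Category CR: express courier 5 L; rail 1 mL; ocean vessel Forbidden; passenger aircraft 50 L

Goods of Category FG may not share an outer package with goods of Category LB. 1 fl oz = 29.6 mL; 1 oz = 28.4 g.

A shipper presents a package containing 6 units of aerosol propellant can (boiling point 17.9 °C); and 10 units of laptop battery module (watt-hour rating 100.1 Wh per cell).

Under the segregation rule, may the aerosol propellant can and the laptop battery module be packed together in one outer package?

No

With boiling point 17.9 °C (≤ 35 °C), the aerosol propellant can falls in Category FG.
The laptop battery module has watt-hour rating 100.1 Wh per cell, which is > 80 Wh per cell, so it is Category LB (Lithium Cells).
Category FG and Category LB may not share an outer package.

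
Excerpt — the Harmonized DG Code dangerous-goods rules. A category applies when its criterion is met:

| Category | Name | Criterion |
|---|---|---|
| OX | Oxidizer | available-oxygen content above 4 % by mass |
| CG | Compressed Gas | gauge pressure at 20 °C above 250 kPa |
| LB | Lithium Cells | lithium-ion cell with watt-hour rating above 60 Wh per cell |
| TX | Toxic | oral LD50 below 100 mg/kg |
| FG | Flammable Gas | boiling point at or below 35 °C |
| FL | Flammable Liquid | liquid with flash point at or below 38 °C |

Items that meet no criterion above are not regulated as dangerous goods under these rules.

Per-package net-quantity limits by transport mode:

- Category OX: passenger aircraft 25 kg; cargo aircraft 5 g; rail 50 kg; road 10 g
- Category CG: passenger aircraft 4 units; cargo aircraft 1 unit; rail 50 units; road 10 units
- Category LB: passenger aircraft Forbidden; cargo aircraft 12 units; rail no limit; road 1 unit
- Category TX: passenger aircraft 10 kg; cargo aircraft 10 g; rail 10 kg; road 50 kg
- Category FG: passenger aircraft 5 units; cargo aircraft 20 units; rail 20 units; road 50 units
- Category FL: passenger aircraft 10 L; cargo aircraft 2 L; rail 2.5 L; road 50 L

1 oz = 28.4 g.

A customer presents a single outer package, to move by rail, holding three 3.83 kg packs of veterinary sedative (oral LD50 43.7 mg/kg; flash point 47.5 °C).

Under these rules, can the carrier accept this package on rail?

With oral LD50 43.7 mg/kg (< 100 mg/kg), the veterinary sedative falls in Category TX.
Category TX quantity: three 3.83 kg packs = 11.49 kg.
11.49 kg > 10 kg (rail limit, Category TX) — over the limit.

No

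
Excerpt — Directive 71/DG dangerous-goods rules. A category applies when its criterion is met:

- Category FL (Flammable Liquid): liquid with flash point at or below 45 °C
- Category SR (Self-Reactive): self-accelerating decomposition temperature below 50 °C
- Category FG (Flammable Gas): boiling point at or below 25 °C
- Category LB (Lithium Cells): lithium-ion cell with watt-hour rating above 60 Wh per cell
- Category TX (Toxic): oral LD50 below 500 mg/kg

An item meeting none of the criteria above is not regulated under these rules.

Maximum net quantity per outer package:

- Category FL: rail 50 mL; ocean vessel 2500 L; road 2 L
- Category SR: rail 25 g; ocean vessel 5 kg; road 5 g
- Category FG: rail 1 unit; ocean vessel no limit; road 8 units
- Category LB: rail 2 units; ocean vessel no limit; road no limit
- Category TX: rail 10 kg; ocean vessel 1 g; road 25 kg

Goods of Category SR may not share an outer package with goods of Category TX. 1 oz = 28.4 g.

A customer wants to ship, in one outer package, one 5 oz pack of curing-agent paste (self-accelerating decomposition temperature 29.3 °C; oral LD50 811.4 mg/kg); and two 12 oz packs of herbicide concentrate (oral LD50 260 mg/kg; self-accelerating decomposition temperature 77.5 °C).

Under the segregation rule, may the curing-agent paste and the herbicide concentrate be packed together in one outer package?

The curing-agent paste has self-accelerating decomposition temperature 29.3 °C, which is < 50 °C, so it is Category SR (Self-Reactive).
Herbicide concentrate: oral LD50 260 mg/kg < 500 mg/kg → Category TX (Toxic).
Category SR and Category TX may not share an outer package.

No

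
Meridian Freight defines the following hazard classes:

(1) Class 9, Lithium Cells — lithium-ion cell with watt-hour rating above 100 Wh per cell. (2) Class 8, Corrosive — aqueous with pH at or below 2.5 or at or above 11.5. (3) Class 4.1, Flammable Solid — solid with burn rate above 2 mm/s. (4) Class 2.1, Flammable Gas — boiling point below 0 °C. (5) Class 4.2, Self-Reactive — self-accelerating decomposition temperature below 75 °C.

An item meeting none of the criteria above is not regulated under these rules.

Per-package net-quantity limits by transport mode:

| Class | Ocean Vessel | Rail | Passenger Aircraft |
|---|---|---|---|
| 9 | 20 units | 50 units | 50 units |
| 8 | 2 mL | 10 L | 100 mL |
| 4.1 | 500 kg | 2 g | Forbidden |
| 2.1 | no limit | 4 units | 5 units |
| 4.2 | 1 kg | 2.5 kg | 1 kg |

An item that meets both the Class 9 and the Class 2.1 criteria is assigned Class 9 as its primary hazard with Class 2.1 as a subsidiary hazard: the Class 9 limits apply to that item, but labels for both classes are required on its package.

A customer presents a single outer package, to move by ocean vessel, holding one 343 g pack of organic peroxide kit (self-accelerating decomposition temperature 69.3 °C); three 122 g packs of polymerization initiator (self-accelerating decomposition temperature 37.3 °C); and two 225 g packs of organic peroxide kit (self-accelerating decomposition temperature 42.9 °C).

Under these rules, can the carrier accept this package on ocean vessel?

The organic peroxide kit has self-accelerating decomposition temperature 69.3 °C, which is < 75 °C, so it is Class 4.2 (Self-Reactive).
With self-accelerating decomposition temperature 37.3 °C (< 75 °C), the polymerization initiator falls in Class 4.2.
Self-accelerating decomposition temperature 42.9 °C meets the Class 4.2 criterion (Self-Reactive), so the organic peroxide kit is Class 4.2.
Class 4.2 net quantity: 343 g + (three 122 g packs = 366 g) + (two 225 g packs = 450 g) = 1.159 kg.
1.159 kg > 1 kg (ocean vessel limit, Class 4.2) — over the limit.

No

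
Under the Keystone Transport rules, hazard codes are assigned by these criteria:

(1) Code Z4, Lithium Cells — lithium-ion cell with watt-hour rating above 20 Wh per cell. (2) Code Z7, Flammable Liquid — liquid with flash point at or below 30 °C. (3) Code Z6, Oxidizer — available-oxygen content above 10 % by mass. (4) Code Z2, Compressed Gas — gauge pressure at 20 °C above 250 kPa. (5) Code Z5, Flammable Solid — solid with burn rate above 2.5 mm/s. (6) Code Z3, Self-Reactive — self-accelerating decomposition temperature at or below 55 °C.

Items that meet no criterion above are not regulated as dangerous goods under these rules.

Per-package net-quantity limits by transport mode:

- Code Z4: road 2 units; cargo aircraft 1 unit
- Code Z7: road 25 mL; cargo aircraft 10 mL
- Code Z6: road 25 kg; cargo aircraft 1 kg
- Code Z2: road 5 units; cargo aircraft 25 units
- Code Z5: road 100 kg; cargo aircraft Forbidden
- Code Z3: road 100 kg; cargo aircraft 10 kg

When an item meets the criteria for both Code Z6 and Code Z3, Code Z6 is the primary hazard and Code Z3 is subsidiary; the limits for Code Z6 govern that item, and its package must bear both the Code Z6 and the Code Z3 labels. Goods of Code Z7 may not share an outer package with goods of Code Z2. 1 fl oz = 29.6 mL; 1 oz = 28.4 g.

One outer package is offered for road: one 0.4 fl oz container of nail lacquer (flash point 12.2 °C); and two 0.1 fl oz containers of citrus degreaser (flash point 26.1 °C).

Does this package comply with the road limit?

Yes

Nail lacquer: flash point 12.2 °C ≤ 30 °C → Code Z7 (Flammable Liquid).
With flash point 26.1 °C (≤ 30 °C), the citrus degreaser falls in Code Z7.
Code Z7 net quantity: (one 0.4 fl oz container = 11.84 mL) + (two 0.1 fl oz containers = 5.92 mL) = 17.76 mL.
That is within the Code Z7 road limit of 25 mL.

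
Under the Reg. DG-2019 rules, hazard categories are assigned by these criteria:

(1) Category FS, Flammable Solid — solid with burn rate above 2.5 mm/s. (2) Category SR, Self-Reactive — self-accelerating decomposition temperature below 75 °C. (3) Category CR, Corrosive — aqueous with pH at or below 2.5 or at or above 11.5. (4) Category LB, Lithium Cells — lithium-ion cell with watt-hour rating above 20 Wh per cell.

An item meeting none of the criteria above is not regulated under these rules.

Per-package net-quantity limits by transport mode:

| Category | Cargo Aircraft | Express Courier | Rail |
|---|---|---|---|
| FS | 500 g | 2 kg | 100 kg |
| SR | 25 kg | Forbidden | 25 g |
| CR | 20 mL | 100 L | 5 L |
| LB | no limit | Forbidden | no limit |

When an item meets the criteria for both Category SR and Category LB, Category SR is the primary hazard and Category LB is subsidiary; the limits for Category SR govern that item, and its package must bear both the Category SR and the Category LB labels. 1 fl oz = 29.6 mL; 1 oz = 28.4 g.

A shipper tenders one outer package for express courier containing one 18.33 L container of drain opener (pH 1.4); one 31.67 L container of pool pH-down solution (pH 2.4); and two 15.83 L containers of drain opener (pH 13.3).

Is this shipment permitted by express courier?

Drain opener: pH 1.4 ≤ 2.5 → Category CR (Corrosive).
The pool pH-down solution has pH 2.4, which is ≤ 2.5, so it is Category CR (Corrosive).
With pH 13.3 (≥ 11.5), the drain opener falls in Category CR.
Category CR net quantity: 18.33 L + 31.67 L + (two 15.83 L containers = 31.66 L) = 81.66 L.
That is within the Category CR express courier limit of 100 L.

Yes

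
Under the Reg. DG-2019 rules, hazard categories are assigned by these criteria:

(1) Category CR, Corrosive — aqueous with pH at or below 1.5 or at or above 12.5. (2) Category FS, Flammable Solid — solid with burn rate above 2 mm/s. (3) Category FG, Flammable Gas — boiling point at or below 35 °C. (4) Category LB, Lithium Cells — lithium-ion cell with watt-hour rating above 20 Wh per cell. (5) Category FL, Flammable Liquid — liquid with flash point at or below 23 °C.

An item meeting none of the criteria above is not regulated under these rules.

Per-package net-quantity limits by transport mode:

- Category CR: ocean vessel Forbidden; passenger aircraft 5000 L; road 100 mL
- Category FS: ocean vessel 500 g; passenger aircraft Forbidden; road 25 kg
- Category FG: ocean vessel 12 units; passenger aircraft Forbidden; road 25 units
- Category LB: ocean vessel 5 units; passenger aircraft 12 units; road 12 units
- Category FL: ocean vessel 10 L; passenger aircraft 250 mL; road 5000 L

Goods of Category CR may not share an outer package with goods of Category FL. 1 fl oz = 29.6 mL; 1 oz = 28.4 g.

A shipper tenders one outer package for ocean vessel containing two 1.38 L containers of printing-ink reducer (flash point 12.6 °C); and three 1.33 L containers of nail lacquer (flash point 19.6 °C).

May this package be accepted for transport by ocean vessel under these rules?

Flash point 12.6 °C meets the Category FL criterion (Flammable Liquid), so the printing-ink reducer is Category FL.
Flash point 19.6 °C meets the Category FL criterion (Flammable Liquid), so the nail lacquer is Category FL.
Total Category FL: (two 1.38 L containers = 2.76 L) + (three 1.33 L containers = 3.99 L) = 6.75 L.
6.75 L is within the ocean vessel limit of 10 L for Category FL.

Yes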